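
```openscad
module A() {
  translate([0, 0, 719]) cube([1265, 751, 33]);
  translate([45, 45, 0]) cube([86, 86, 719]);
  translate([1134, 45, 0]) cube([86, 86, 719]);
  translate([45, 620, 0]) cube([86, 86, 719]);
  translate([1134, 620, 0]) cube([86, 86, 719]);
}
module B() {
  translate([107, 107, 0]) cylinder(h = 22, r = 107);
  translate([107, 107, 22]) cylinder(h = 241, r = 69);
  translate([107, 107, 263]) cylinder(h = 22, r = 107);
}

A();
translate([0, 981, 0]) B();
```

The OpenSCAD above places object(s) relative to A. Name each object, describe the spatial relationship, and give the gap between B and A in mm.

The spool's nearest face is 230 mm from the table's +y face.

A is a table. B is a spool. The spool is on the floor beside the table on its +y side. The gap between the spool and the table is 230 mm.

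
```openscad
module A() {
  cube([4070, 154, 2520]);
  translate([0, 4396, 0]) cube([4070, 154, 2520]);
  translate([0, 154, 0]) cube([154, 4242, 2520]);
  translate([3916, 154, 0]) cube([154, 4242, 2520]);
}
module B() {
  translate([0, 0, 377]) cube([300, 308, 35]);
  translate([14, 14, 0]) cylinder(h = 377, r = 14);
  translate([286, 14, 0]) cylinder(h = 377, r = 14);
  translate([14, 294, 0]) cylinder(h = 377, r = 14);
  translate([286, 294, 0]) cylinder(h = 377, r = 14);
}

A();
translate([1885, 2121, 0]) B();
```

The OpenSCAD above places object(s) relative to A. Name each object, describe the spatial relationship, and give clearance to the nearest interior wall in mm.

Clearances: x = 1731, y = 1967; minimum 1731 mm.

A is a house frame. B is a stool. The stool sits inside the house frame, centred. The clearance to the nearest interior wall is 1731 mm.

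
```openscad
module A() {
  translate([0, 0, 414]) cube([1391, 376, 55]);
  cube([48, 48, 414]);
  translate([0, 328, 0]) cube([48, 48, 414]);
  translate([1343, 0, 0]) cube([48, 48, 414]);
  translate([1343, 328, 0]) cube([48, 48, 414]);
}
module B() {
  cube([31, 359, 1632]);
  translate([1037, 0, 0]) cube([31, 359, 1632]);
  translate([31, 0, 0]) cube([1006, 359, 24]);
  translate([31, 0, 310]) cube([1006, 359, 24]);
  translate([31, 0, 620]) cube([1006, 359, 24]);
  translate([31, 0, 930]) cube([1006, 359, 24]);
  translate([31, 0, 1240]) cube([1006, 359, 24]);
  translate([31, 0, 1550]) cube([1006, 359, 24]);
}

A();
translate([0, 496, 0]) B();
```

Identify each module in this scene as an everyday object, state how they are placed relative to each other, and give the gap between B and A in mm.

The bookshelf's nearest face is 120 mm from the bench's +y face.

A is a bench. B is a bookshelf. The bookshelf is on the floor beside the bench on its +y side. The gap between the bookshelf and the bench is 120 mm.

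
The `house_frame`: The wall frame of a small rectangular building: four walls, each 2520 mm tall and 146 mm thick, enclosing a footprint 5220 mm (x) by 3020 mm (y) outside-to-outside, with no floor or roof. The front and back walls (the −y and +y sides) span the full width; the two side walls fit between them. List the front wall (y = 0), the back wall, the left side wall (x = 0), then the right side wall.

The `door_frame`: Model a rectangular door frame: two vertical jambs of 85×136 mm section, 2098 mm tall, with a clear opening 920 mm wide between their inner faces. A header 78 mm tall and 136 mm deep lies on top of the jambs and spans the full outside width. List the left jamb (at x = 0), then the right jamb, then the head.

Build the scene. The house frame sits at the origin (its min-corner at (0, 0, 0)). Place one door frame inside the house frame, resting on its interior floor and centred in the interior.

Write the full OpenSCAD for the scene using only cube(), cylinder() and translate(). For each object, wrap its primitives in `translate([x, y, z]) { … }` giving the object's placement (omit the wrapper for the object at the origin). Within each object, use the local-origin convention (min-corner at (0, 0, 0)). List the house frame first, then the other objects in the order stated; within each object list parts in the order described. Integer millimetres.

cube([5220, 146, 2520]);
translate([0, 2874, 0]) cube([5220, 146, 2520]);
translate([0, 146, 0]) cube([146, 2728, 2520]);
translate([5074, 146, 0]) cube([146, 2728, 2520]);
translate([2065, 1442, 0]) {
  cube([85, 136, 2098]);
  translate([1005, 0, 0]) cube([85, 136, 2098]);
  translate([0, 0, 2098]) cube([1090, 136, 78]);
}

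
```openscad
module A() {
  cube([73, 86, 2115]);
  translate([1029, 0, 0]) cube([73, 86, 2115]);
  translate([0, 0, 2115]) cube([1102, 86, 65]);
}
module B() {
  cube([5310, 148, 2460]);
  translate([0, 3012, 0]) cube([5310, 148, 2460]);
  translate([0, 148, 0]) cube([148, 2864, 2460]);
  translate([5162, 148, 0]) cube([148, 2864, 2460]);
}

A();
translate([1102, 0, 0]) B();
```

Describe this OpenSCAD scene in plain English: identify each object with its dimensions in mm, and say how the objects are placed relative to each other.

A is a door frame. The clear opening is 956 mm wide and 2115 mm high. Two 73 mm wide jambs, 86 mm deep, stand either side of the opening from the floor to the top of the opening. A 65 mm thick head sits across the top of both jambs, spanning the full outside width of the frame.

B is the wall frame of a small rectangular building: four walls, each 2460 mm tall and 148 mm thick, enclosing a footprint 5310 mm (x) by 3160 mm (y) outside-to-outside, with no floor or roof. The front and back walls (the −y and +y sides) span the full width; the two side walls fit between them.

The house frame is against the door frame's +x side, with their −y faces flush.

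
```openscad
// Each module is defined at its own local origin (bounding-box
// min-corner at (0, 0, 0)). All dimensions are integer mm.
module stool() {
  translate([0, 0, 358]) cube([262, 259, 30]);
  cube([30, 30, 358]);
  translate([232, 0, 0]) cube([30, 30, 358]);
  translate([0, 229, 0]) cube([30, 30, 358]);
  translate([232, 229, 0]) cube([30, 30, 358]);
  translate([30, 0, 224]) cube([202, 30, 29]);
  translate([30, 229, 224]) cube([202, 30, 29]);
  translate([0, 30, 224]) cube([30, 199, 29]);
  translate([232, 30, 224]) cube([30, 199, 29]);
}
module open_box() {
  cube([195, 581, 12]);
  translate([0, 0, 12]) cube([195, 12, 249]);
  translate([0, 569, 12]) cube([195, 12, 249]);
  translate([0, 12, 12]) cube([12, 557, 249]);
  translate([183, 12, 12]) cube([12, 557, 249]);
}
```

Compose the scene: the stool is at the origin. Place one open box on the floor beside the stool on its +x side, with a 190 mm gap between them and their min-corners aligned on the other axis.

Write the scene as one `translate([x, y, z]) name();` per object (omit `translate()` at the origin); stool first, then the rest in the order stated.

stool();
translate([452, 0, 0]) open_box();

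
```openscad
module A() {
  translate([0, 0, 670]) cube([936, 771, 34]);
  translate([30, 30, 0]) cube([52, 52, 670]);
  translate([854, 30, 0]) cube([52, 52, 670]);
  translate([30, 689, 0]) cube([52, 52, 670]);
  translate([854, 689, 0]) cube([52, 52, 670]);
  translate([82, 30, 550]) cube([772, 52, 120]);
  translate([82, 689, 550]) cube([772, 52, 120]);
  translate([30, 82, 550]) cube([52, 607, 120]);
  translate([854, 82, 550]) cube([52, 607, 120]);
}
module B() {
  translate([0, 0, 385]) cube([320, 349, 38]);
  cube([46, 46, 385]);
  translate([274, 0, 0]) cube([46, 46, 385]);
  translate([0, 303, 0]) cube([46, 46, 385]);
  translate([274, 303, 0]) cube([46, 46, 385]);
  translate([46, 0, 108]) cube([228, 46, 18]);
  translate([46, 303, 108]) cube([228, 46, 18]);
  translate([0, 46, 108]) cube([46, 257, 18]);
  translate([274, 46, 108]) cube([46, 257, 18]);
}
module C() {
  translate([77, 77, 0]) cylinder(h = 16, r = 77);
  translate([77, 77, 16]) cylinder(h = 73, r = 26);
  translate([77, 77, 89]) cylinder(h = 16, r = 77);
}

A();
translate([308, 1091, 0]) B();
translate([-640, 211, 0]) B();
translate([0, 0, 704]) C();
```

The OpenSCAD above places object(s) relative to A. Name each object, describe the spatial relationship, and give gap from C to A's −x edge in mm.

The spool's min-x is at 0; the table's min-x is 0; gap = 0 mm.

A is a table. B is a stool. C is a spool. Two stools sit around the table at the +y, −x sides. The spool is on top of the table. The gap from the spool to the table's −x edge is 0 mm.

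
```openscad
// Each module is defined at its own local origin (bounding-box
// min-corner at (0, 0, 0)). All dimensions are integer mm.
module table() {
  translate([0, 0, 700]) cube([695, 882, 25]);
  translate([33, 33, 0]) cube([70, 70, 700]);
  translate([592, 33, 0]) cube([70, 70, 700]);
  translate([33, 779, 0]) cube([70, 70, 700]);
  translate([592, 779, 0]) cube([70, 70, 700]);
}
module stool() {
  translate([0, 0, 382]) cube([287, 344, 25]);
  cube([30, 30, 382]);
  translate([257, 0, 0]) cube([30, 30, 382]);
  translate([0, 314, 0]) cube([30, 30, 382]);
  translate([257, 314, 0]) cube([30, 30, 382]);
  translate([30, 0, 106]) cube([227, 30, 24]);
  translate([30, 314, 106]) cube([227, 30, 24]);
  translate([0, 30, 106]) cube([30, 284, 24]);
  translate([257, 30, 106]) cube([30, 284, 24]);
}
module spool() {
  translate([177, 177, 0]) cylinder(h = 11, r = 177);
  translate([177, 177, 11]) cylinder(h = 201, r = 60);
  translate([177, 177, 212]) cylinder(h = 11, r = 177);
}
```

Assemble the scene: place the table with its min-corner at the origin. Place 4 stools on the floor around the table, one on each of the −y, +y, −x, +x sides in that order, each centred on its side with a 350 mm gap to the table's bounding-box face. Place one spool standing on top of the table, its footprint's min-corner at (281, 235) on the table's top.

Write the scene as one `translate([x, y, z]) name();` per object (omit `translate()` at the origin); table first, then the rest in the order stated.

table();
translate([204, -694, 0]) stool();
translate([204, 1232, 0]) stool();
translate([-637, 269, 0]) stool();
translate([1045, 269, 0]) stool();
translate([281, 235, 725]) spool();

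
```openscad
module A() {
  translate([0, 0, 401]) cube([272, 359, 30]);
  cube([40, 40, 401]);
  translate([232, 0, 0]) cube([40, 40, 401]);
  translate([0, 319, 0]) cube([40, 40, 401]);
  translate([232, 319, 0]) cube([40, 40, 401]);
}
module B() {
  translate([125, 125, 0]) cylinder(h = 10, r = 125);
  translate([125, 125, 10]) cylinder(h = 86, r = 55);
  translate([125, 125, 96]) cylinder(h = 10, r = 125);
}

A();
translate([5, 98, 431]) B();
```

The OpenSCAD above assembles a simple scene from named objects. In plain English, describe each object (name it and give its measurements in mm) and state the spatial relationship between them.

A is a simple wooden stool: a rectangular seat 272 mm (x) by 359 mm (y), 30 mm thick, top face at z = 431 mm, on four square legs, each 40×40 mm in cross-section. The legs rest on z = 0, each flush with a corner of the seat.

B is a spool: two coaxial disc flanges of radius 125 mm and thickness 10 mm, joined by a core cylinder of radius 55 mm and height 86 mm. The lower flange rests on z = 0 and the three cylinders share a vertical axis.

The spool is on top of the stool.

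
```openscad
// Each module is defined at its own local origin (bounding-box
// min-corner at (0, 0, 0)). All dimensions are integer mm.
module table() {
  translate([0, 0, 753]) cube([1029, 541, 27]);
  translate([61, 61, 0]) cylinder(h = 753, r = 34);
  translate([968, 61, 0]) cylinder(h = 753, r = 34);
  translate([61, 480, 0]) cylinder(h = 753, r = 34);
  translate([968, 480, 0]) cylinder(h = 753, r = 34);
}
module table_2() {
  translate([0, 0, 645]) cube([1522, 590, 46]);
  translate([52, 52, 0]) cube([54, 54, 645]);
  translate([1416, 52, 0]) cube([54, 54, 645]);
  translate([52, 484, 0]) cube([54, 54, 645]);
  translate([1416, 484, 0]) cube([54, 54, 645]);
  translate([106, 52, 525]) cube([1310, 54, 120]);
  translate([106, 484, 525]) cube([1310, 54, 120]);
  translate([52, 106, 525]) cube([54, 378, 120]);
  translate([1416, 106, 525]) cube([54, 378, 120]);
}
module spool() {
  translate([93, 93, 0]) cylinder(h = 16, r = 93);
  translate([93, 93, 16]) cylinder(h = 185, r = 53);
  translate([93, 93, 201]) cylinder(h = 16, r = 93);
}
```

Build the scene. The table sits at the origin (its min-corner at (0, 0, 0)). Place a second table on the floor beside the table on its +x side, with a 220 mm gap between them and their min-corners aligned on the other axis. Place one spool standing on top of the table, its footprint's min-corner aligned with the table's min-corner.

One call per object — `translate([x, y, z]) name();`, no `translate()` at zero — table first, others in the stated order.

table();
translate([1249, 0, 0]) table_2();
translate([0, 0, 780]) spool();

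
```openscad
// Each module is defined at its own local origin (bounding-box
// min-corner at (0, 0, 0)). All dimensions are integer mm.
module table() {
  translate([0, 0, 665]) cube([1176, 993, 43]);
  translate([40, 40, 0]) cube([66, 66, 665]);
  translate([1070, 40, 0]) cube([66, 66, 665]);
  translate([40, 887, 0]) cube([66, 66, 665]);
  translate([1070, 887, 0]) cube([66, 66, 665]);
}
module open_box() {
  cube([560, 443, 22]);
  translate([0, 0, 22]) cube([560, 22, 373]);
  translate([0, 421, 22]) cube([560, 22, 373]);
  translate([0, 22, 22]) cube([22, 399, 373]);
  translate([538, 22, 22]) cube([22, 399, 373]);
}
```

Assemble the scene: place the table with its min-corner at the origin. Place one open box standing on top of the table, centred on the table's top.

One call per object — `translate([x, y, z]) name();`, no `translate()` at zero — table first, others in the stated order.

table();
translate([308, 275, 708]) open_box();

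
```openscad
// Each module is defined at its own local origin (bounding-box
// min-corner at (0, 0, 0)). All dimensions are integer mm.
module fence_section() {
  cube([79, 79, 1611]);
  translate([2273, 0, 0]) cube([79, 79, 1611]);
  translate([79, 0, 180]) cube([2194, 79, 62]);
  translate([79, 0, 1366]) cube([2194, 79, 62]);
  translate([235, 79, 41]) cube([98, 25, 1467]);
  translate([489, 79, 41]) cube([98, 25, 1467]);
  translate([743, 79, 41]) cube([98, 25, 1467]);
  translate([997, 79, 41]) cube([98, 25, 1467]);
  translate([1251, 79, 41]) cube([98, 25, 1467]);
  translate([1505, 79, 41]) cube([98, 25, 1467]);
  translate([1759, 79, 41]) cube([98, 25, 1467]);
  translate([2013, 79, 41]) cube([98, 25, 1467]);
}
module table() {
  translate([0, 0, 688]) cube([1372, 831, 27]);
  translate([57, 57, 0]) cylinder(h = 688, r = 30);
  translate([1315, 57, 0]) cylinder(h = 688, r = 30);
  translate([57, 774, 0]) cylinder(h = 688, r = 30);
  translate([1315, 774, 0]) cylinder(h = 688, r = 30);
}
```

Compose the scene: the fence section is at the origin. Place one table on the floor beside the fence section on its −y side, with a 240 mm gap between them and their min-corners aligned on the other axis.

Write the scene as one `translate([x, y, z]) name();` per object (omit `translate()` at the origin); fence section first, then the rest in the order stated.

fence_section();
translate([0, -1071, 0]) table();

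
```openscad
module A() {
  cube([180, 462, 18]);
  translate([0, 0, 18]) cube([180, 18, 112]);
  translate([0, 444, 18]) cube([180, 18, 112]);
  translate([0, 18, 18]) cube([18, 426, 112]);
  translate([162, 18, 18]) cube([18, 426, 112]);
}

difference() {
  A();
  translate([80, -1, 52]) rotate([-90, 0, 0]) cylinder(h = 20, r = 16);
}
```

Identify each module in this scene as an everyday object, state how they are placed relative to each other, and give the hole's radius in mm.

A is an open box. The open box has a circular hole through its front wall. The hole's radius is 16 mm.

The subtracted cylinder has r = 16 mm.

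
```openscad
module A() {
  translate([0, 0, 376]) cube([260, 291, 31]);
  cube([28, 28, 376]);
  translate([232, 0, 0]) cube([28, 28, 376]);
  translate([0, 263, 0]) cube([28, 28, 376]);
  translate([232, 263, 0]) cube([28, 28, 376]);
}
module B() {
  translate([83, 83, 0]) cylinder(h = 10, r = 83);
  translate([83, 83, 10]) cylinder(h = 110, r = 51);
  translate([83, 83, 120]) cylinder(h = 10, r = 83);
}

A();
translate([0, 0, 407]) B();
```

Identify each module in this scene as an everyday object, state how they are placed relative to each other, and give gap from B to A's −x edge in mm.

A is a stool. B is a spool. The spool is on top of the stool. The gap from the spool to the stool's −x edge is 0 mm.

The spool's min-x is at 0; the stool's min-x is 0; gap = 0 mm.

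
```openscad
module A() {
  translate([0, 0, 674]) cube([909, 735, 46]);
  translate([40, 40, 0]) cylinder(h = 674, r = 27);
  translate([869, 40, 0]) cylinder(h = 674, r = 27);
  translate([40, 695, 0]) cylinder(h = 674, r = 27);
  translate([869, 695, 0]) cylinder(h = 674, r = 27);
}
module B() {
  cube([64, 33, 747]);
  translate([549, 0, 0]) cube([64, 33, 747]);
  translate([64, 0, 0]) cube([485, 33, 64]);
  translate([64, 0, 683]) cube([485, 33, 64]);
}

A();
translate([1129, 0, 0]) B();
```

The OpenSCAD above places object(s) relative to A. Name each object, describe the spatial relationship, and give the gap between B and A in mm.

A is a table. B is a picture frame. The picture frame is on the floor beside the table on its +x side. The gap between the picture frame and the table is 220 mm.

The picture frame's nearest face is 220 mm from the table's +x face.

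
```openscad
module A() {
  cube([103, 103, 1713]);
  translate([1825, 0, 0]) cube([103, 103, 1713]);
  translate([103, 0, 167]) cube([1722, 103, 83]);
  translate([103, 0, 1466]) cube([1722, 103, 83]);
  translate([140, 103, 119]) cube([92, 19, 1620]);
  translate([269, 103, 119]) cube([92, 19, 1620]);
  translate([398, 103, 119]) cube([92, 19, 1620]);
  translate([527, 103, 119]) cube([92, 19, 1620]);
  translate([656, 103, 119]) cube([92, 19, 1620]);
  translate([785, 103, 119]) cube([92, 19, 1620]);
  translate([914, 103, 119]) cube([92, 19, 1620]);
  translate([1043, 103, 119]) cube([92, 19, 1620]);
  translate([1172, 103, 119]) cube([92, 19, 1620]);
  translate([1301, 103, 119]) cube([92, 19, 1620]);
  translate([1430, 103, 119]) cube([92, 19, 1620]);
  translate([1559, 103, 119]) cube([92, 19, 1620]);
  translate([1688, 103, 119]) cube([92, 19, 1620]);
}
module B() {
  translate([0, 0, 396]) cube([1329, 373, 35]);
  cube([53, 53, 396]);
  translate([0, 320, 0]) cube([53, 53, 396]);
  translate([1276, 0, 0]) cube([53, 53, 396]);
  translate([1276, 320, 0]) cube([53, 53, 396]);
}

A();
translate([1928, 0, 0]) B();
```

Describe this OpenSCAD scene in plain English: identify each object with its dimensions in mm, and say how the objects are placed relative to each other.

A is a fence section. Two 103×103 mm posts, 1713 mm tall, stand on the floor with a clear span of 1722 mm between their inner faces. Two horizontal rails of 103×83 mm section span the gap between the posts with their undersides at z = 167 mm and z = 1466 mm, flush with the posts' −y face. 13 pickets, each 92 mm wide, 19 mm thick and 1620 mm tall, are fixed to the +y face of the rails with their bottoms at z = 119 mm, evenly spaced across the span with equal gaps (rounded down to the nearest mm) at the −x end and between each pair — any rounding remainder accumulates at the +x end.

B is a bench: a 1329×373 mm seat slab, 35 mm thick, top at z = 431 mm, on four 53×53 mm square legs flush with the seat corners and standing on z = 0.

The bench is against the fence section's +x side, with their −y faces flush.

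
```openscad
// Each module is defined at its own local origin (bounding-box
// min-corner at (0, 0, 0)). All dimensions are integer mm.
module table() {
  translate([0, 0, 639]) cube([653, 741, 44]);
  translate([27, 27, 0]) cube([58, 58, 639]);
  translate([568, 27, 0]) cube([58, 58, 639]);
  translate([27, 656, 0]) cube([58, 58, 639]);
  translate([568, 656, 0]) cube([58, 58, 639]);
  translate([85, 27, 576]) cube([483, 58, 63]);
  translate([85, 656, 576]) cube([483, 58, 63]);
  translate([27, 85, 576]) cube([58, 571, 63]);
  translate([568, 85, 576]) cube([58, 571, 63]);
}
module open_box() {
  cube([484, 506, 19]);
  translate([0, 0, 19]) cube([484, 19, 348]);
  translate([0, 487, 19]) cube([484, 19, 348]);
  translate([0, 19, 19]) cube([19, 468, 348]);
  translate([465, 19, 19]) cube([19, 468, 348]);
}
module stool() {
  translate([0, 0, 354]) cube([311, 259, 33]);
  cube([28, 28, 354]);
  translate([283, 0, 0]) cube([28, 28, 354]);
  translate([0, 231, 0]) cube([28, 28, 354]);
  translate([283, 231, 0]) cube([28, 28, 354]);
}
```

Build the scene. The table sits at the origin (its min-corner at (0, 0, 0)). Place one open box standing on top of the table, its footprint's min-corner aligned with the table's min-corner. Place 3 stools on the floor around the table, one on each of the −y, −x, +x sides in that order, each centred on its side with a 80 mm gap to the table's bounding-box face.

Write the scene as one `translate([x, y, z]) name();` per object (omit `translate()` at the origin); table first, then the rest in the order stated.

table();
translate([0, 0, 683]) open_box();
translate([171, -339, 0]) stool();
translate([-391, 241, 0]) stool();
translate([733, 241, 0]) stool();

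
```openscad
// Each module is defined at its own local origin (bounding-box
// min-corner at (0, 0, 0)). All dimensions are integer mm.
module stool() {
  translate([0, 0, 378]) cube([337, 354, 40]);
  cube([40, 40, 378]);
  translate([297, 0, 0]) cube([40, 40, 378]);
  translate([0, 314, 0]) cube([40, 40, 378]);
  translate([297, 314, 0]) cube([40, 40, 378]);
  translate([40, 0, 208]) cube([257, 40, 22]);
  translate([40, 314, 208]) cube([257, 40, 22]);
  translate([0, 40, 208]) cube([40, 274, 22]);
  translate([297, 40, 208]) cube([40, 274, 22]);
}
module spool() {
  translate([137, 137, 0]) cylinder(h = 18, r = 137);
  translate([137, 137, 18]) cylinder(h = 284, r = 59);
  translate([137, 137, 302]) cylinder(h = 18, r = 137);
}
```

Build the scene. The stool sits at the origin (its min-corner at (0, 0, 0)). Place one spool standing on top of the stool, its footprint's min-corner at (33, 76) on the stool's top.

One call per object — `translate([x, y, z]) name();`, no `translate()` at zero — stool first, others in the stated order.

stool();
translate([33, 76, 418]) spool();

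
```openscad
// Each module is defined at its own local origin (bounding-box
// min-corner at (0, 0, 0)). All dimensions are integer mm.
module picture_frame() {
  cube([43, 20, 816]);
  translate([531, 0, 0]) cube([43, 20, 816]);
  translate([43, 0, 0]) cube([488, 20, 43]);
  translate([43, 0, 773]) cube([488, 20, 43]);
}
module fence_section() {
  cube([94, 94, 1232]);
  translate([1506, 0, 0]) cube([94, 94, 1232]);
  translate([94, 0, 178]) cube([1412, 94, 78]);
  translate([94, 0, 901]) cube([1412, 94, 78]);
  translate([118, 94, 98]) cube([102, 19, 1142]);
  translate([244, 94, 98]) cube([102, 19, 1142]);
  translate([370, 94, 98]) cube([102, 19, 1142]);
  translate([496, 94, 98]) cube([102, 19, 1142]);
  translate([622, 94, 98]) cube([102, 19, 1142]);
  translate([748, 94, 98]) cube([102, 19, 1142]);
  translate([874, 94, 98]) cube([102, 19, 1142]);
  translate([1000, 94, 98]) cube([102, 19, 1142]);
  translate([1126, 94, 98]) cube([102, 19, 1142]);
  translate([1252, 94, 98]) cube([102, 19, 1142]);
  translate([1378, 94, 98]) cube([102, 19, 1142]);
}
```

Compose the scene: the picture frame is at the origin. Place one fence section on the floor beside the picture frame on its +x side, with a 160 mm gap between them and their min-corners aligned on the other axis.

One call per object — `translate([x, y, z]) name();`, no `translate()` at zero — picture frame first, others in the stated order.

picture_frame();
translate([734, 0, 0]) fence_section();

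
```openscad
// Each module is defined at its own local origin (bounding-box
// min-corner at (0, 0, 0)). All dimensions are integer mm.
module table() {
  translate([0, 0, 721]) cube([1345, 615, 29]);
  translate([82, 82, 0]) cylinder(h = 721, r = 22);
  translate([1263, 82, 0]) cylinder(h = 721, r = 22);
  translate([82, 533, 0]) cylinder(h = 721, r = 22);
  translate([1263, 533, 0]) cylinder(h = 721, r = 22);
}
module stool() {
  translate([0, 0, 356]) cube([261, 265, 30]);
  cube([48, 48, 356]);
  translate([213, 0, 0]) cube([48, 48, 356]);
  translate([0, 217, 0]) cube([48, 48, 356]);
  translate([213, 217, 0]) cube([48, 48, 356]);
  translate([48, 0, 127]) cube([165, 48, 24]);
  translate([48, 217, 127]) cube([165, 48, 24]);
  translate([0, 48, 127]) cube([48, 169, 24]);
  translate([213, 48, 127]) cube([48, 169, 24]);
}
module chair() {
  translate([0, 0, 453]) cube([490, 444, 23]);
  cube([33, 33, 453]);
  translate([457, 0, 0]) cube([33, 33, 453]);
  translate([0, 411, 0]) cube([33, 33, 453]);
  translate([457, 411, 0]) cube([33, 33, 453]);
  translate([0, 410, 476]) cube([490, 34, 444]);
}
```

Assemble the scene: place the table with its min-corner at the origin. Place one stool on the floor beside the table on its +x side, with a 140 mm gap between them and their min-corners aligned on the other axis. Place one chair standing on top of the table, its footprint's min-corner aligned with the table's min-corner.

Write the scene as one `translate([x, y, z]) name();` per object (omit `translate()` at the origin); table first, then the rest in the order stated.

table();
translate([1485, 0, 0]) stool();
translate([0, 0, 750]) chair();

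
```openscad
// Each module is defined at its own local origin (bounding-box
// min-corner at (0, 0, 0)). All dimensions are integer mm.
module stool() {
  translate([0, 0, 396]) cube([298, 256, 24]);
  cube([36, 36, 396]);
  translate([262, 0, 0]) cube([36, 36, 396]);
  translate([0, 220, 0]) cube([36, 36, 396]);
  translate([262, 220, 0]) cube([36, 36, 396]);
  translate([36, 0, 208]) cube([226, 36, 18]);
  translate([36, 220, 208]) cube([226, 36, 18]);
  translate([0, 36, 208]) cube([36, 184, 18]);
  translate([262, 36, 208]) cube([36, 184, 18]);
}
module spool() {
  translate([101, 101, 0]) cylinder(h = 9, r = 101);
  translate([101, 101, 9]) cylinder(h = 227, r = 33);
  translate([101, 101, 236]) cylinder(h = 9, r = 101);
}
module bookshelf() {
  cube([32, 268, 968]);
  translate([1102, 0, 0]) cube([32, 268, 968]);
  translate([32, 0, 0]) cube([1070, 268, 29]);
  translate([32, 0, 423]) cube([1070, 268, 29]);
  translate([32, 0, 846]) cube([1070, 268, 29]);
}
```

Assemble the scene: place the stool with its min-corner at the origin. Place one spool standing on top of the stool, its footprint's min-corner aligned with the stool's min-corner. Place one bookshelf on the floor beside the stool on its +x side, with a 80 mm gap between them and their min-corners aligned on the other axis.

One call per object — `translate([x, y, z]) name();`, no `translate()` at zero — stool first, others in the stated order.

stool();
translate([0, 0, 420]) spool();
translate([378, 0, 0]) bookshelf();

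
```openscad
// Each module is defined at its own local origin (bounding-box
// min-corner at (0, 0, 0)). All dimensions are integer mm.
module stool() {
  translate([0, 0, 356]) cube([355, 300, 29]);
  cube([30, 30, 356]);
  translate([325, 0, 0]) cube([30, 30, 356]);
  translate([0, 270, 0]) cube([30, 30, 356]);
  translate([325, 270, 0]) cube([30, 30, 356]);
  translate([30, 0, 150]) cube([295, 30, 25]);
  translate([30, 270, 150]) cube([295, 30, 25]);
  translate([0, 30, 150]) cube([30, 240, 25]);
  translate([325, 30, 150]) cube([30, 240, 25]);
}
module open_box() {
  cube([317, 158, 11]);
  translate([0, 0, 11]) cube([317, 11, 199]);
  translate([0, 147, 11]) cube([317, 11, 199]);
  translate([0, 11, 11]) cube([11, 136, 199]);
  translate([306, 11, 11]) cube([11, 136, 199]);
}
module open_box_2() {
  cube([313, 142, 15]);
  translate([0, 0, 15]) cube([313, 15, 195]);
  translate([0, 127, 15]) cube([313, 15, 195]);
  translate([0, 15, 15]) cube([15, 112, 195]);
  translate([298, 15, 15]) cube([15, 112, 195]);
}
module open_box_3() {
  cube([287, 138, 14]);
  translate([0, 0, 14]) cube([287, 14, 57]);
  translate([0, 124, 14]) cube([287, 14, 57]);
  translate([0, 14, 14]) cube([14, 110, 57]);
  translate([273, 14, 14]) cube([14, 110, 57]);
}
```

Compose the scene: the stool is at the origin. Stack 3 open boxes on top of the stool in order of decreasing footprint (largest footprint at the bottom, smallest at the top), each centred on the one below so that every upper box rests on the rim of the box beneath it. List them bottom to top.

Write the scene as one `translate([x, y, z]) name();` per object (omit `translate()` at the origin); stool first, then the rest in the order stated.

stool();
translate([19, 71, 385]) open_box();
translate([21, 79, 595]) open_box_2();
translate([34, 81, 805]) open_box_3();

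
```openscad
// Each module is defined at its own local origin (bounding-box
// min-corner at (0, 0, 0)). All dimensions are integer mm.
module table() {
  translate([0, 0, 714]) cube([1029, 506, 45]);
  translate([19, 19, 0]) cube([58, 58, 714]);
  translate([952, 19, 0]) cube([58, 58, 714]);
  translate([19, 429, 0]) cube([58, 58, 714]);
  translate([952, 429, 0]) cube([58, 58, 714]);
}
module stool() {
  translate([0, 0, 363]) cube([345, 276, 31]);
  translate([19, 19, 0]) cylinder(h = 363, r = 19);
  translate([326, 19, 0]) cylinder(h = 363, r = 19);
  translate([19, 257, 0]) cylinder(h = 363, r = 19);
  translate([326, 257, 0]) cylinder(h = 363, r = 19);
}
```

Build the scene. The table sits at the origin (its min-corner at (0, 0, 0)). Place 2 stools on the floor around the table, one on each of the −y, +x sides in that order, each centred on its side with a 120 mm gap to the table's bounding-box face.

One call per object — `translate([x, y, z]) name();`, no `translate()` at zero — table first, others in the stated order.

table();
translate([342, -396, 0]) stool();
translate([1149, 115, 0]) stool();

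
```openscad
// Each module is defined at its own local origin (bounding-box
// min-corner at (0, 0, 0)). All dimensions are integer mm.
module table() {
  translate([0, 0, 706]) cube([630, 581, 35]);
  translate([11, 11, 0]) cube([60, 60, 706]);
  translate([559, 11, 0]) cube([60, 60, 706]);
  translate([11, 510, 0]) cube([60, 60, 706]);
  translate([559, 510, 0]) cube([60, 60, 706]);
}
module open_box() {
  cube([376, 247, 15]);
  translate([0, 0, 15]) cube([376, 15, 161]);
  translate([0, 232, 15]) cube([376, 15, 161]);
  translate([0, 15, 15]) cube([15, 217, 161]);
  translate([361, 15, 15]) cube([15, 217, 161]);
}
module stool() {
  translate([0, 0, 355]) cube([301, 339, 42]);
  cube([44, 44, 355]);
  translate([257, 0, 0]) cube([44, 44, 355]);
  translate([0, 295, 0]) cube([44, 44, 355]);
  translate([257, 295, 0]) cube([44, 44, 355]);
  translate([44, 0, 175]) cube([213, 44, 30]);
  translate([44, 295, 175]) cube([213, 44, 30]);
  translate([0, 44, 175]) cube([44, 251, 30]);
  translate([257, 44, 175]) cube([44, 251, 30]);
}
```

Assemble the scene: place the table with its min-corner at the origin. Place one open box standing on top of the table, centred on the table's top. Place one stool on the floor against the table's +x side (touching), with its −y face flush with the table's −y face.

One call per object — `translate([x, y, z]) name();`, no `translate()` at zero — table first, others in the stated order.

table();
translate([127, 167, 741]) open_box();
translate([630, 0, 0]) stool();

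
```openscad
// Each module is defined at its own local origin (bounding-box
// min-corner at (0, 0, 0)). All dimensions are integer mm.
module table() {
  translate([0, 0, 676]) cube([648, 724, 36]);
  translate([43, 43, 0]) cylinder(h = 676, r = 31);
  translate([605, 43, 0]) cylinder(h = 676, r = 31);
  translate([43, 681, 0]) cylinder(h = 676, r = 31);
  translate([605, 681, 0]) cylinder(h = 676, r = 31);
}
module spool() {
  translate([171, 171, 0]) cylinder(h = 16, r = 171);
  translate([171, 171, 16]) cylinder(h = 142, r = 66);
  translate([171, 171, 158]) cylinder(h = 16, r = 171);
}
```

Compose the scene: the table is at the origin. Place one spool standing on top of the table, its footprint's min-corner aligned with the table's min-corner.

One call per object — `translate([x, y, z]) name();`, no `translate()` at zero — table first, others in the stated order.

table();
translate([0, 0, 712]) spool();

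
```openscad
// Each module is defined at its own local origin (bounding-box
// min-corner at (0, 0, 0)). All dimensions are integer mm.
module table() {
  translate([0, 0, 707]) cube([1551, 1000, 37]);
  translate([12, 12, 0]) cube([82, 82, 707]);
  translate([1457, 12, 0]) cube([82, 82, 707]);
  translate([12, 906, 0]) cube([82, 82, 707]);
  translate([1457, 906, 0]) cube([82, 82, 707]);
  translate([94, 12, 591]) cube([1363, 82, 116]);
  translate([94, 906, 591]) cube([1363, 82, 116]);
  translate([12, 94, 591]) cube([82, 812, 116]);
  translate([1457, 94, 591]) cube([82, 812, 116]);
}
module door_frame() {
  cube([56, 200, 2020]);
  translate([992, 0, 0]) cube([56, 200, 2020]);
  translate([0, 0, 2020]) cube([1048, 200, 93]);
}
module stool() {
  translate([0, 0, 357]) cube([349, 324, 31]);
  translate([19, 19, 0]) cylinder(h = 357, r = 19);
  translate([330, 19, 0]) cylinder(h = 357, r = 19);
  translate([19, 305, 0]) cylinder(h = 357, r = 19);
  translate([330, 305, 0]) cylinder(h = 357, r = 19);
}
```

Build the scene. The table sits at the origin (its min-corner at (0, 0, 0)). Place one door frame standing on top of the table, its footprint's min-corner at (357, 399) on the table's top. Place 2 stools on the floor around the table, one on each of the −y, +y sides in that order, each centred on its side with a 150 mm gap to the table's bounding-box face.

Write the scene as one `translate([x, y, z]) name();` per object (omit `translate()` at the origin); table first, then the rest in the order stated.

table();
translate([357, 399, 744]) door_frame();
translate([601, -474, 0]) stool();
translate([601, 1150, 0]) stool();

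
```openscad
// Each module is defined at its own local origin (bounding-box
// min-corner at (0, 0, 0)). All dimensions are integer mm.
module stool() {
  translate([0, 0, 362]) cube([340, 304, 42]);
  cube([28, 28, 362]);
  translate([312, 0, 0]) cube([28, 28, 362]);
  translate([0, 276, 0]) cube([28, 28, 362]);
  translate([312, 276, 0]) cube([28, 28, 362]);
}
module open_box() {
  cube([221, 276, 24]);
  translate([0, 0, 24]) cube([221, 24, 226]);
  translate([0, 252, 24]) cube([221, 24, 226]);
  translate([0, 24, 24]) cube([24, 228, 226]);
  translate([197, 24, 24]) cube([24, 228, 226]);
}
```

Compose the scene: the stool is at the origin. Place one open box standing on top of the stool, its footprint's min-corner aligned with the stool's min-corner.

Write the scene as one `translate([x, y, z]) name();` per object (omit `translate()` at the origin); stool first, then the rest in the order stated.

stool();
translate([0, 0, 404]) open_box();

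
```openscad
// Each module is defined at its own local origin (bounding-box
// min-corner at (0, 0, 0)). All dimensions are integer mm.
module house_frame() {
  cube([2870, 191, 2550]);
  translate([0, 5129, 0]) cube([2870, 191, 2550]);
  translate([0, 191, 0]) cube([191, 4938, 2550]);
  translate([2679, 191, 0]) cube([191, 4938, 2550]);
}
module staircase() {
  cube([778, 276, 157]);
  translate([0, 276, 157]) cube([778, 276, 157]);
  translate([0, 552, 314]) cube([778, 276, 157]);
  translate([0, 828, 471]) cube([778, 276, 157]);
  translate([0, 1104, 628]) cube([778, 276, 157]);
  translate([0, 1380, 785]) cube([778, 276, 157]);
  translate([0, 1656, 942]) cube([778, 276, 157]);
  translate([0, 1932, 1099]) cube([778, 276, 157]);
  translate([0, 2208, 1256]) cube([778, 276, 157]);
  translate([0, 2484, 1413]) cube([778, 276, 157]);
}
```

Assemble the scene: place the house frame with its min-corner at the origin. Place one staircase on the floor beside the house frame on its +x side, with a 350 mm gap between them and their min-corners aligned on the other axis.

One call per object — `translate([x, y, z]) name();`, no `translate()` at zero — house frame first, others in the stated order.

house_frame();
translate([3220, 0, 0]) staircase();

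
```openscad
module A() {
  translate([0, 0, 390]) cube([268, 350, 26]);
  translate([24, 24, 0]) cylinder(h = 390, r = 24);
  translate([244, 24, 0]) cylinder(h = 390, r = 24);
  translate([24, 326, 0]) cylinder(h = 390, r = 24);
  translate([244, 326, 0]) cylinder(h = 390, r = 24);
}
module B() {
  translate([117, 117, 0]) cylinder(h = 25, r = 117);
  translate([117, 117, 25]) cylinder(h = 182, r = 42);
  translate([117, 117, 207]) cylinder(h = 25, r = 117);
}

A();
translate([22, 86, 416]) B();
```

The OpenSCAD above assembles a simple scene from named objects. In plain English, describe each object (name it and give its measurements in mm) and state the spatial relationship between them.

A is a four-legged stool. The seat is 268×350 mm, 26 mm thick, top at z = 416 mm. It stands on four round legs, each 48 mm in diameter, from z = 0 to the seat underside, each leg's axis is inset half a diameter from the nearest pair of seat edges (so the leg's bounding box is flush with the corner).

B is a spool: two coaxial disc flanges of radius 117 mm and thickness 25 mm, joined by a core cylinder of radius 42 mm and height 182 mm. The lower flange rests on z = 0 and the three cylinders share a vertical axis.

The spool is on top of the stool.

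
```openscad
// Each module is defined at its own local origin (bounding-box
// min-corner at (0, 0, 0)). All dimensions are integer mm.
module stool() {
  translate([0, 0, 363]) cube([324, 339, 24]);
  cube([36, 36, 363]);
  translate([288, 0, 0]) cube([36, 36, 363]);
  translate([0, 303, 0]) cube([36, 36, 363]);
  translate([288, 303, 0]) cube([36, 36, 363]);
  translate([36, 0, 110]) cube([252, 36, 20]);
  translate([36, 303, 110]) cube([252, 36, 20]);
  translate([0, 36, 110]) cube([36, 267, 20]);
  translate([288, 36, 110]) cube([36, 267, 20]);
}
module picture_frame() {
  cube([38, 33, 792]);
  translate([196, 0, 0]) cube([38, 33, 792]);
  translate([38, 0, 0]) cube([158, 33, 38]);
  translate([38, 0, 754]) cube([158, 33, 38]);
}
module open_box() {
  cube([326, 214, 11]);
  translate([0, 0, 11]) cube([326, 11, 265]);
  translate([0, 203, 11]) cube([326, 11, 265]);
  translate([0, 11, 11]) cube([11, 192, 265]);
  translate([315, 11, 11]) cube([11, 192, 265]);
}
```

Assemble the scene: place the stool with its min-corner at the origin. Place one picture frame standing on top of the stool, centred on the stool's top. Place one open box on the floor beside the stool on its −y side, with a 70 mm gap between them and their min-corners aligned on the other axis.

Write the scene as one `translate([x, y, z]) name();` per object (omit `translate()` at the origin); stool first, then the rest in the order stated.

stool();
translate([45, 153, 387]) picture_frame();
translate([0, -284, 0]) open_box();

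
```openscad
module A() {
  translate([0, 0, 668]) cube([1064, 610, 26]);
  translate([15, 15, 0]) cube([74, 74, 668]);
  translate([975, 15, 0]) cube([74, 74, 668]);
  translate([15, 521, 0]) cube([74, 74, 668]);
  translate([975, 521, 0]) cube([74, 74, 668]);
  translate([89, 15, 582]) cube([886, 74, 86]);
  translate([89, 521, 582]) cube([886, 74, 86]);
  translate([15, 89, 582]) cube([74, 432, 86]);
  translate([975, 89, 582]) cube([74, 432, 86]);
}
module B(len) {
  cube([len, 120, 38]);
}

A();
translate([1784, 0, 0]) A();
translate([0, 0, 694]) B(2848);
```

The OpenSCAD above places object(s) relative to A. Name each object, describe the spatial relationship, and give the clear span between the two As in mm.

A is a table. B is a beam. A beam spans the tops of two tables. The clear span between the two tables is 720 mm.

Second table starts at x = 1784; first ends at x = 1064; clear span = 1784 − 1064 = 720 mm.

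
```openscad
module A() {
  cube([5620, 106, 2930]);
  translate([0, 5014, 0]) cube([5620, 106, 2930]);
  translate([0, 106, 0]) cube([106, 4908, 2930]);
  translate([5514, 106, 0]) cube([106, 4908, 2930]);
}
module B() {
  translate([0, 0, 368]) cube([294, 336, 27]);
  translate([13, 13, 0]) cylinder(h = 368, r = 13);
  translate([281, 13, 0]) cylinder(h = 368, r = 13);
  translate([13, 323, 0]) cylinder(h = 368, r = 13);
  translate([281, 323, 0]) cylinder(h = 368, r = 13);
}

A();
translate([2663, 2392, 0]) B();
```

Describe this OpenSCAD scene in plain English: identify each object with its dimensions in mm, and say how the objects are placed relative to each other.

A is the wall frame of a small rectangular building: four walls, each 2930 mm tall and 106 mm thick, enclosing a footprint 5620 mm (x) by 5120 mm (y) outside-to-outside, with no floor or roof. The front and back walls (the −y and +y sides) span the full width; the two side walls fit between them.

B is a four-legged stool. The seat is a 294×336×27 mm slab whose top surface is at z = 395 mm; four round legs, each 26 mm in diameter, run from the floor (z = 0) to the underside of the seat, each leg's axis is inset half a diameter from the nearest pair of seat edges (so the leg's bounding box is flush with the corner).

The stool sits inside the house frame, centred.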